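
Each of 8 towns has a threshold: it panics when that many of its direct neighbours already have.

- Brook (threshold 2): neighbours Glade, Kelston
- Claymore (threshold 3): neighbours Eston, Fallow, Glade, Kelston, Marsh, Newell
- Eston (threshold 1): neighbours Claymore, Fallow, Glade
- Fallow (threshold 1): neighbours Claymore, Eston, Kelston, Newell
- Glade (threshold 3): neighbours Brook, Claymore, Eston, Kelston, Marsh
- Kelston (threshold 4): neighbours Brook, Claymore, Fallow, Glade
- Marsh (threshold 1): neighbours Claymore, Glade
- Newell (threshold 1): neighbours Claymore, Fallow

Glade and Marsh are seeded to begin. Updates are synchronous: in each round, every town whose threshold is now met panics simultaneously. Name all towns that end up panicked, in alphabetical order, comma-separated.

Round 1 — Glade, Marsh panic (initial).
Round 2 — checking thresholds:
  Brook: 1 of 2 neighbours < 2, not yet.
  Claymore: 2 of 6 neighbours < 3, not yet.
  Eston: 1 of 3 neighbours ≥ 1, panics.
  Kelston: 1 of 4 neighbours < 4, not yet.
Round 3 — checking thresholds:
  Brook: 1 of 2 neighbours < 2, not yet.
  Claymore: 3 of 6 neighbours ≥ 3, panics.
  Fallow: 1 of 4 neighbours ≥ 1, panics.
  Kelston: 1 of 4 neighbours < 4, not yet.
Round 4 — checking thresholds:
  Brook: 1 of 2 neighbours < 2, not yet.
  Kelston: 3 of 4 neighbours < 4, not yet.
  Newell: 2 of 2 neighbours ≥ 1, panics.
Round 5 — no new panics; cascade stops.

Claymore, Eston, Fallow, Glade, Marsh, Newell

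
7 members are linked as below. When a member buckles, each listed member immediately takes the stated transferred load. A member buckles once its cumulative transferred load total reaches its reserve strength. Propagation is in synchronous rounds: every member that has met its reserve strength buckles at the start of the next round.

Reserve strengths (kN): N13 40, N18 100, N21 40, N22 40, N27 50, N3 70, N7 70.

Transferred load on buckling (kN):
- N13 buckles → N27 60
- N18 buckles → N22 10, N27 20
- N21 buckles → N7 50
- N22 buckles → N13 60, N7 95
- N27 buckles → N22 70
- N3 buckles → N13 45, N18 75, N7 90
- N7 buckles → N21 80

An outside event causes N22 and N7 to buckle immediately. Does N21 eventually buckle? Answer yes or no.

yes

Round 1 — N22, N7 buckle (initial).
  N13: +60 → 60 ≥ 40
  N21: +80 → 80 ≥ 40
Round 2 — N13, N21 buckle.
  N27: +60 → 60 ≥ 50
Round 3 — N27 buckles.
No further bucklings.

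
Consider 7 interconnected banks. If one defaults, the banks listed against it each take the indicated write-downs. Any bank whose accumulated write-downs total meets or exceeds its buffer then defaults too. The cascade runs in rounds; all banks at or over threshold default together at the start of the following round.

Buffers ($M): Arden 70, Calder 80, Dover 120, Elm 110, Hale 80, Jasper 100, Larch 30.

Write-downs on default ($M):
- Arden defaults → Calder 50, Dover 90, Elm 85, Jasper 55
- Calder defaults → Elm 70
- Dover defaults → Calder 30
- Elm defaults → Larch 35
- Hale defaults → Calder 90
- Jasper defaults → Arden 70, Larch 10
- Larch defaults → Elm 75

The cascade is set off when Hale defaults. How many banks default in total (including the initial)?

Round 1 — Hale defaults (initial).
  Calder: +90 → 90 ≥ 80
Round 2 — Calder defaults.
  Elm: +70 → 70 < 110
No further defaults.

2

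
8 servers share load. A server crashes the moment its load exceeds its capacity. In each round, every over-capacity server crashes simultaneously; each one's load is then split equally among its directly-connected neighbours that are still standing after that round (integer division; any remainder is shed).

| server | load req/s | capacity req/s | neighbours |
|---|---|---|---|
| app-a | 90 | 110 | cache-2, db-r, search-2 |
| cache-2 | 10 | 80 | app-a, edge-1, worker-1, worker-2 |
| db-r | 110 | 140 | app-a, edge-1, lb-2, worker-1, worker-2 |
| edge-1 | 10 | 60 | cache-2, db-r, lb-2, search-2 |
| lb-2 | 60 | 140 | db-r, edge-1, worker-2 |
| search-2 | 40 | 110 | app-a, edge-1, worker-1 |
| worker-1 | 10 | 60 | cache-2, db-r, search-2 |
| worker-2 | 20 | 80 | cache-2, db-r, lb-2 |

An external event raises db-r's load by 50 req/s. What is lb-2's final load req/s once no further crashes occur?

92

Round 1 — db-r at 160 > 140. db-r crashes.
  db-r sheds 160 req/s to app-a, edge-1, lb-2, worker-1, worker-2: 32 each.
    app-a: 90+32 = 122 > 110
    edge-1: 10+32 = 42 ≤ 60
    lb-2: 60+32 = 92 ≤ 140
    worker-1: 10+32 = 42 ≤ 60
    worker-2: 20+32 = 52 ≤ 80
Round 2 — app-a crashes.
  app-a sheds 122 req/s to cache-2, search-2: 61 each.
    cache-2: 10+61 = 71 ≤ 80
    search-2: 40+61 = 101 ≤ 110
No further crashes.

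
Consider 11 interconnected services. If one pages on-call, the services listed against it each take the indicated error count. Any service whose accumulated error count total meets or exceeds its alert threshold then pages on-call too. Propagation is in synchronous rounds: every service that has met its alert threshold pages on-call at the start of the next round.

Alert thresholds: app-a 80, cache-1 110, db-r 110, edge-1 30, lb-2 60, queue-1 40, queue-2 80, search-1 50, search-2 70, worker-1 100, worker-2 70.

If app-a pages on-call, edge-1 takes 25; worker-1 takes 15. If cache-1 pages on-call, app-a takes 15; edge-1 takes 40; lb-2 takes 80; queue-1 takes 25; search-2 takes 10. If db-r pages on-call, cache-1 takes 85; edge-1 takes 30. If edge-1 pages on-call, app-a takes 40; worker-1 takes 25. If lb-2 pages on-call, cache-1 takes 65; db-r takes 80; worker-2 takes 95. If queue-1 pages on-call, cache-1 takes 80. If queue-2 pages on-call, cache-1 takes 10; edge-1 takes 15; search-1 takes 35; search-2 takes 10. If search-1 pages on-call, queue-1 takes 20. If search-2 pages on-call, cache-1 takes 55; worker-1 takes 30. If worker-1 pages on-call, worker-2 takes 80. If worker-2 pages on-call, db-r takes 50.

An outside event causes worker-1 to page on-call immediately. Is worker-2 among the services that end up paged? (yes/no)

Round 1 — worker-1 pages on-call (initial).
  worker-2: +80 → 80 ≥ 70
Round 2 — worker-2 pages on-call.
  db-r: +50 → 50 < 110
No further pages.

yes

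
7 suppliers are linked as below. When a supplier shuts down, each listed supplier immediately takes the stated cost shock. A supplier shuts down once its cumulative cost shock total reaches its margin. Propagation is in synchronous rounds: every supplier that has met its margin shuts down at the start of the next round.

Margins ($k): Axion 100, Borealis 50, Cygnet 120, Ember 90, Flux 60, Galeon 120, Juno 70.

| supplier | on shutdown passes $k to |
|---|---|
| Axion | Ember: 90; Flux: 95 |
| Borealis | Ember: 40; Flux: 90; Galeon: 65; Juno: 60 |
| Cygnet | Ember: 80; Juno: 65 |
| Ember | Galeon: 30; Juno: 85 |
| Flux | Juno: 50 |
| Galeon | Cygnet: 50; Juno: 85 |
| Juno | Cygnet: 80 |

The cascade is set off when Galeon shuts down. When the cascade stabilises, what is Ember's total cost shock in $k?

Round 1 — Galeon shuts down (initial).
  Cygnet: +50 → 50 < 120
  Juno: +85 → 85 ≥ 70
Round 2 — Juno shuts down.
  Cygnet: +80 → 130 ≥ 120
Round 3 — Cygnet shuts down.
  Ember: +80 → 80 < 90
No further shutdowns.

80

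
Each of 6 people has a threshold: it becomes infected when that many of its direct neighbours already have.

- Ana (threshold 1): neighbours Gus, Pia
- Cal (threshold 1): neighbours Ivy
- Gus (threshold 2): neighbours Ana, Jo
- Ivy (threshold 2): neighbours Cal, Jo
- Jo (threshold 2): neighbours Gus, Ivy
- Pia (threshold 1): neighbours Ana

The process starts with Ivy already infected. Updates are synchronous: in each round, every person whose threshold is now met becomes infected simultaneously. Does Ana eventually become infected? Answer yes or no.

Round 1 — Ivy becomes infected (initial).
Round 2 — checking thresholds:
  Cal: 1 of 1 neighbours ≥ 1, becomes infected.
  Jo: 1 of 2 neighbours < 2, holds.
Round 3 — no new infections; cascade stops.

no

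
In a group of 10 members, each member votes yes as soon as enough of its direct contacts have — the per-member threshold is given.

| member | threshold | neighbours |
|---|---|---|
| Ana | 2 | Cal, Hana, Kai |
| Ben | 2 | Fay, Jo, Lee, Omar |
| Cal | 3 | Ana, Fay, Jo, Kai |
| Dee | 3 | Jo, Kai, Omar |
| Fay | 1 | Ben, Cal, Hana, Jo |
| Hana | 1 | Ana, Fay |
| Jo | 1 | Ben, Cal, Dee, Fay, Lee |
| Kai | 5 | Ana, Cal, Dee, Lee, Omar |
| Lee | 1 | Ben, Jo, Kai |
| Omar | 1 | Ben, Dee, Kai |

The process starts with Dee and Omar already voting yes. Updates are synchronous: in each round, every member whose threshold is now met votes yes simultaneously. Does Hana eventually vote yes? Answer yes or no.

yes

Round 1 — Dee, Omar vote yes (initial).
Round 2 — checking thresholds:
  Ben: 1 of 4 neighbours < 2, holds.
  Jo: 1 of 5 neighbours ≥ 1, votes yes.
  Kai: 2 of 5 neighbours < 5, holds.
Round 3 — checking thresholds:
  Ben: 2 of 4 neighbours ≥ 2, votes yes.
  Cal: 1 of 4 neighbours < 3, holds.
  Fay: 1 of 4 neighbours ≥ 1, votes yes.
  Kai: 2 of 5 neighbours < 5, holds.
  Lee: 1 of 3 neighbours ≥ 1, votes yes.
Round 4 — checking thresholds:
  Cal: 2 of 4 neighbours < 3, holds.
  Hana: 1 of 2 neighbours ≥ 1, votes yes.
  Kai: 3 of 5 neighbours < 5, holds.
Round 5 — no new yes votes; cascade stops.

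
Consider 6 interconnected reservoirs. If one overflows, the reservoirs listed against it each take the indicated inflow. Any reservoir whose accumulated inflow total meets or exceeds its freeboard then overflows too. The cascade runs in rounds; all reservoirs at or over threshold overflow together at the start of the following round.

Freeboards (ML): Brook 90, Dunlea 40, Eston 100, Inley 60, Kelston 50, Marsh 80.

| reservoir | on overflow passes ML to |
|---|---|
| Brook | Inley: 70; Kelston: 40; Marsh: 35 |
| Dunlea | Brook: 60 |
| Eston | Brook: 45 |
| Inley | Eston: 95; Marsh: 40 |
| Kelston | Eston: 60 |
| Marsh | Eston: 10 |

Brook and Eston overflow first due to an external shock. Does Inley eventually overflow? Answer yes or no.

yes

Round 1 — Brook, Eston overflow (initial).
  Inley: +70 → 70 ≥ 60
  Kelston: +40 → 40 < 50
  Marsh: +35 → 35 < 80
Round 2 — Inley overflows.
  Marsh: +40 → 75 < 80
No further overflows.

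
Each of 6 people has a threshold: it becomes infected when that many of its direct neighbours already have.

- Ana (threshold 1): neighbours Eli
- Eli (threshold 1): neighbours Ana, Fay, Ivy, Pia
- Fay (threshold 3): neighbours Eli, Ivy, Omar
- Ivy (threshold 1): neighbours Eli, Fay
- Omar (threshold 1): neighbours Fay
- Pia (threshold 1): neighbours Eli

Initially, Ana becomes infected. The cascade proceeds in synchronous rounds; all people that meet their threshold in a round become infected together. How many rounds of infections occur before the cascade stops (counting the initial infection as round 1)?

3

Round 1 — Ana becomes infected (initial).
Round 2 — checking thresholds:
  Eli: 1 of 4 neighbours ≥ 1, becomes infected.
Round 3 — checking thresholds:
  Fay: 1 of 3 neighbours < 3, holds.
  Ivy: 1 of 2 neighbours ≥ 1, becomes infected.
  Pia: 1 of 1 neighbours ≥ 1, becomes infected.
Round 4 — no new infections; cascade stops.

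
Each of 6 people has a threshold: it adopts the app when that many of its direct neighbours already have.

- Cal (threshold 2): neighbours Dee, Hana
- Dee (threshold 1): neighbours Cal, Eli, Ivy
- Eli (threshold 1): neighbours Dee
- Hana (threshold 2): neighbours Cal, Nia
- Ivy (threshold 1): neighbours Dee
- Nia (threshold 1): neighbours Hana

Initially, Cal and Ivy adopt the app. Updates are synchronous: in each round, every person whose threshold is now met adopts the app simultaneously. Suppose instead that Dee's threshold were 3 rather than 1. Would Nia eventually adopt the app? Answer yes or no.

no

With Dee's threshold at 3:
Round 1 — Cal, Ivy adopt the app (initial).
Round 2 — no new adoptions; cascade stops.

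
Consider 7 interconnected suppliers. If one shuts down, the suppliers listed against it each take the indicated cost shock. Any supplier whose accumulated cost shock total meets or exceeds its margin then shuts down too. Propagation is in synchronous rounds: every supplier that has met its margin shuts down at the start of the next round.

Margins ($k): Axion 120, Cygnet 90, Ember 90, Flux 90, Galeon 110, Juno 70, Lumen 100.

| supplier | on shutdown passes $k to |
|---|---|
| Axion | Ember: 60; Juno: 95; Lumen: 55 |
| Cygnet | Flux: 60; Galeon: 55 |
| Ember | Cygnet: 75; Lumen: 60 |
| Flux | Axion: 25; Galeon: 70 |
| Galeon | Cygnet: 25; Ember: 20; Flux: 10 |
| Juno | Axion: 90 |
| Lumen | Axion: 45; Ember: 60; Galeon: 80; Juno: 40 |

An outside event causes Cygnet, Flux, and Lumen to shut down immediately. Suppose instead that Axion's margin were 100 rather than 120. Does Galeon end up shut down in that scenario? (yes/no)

yes

With Axion's margin at 100:
Round 1 — Cygnet, Flux, Lumen shut down (initial).
  Axion: +25+45 → 70 < 100
  Ember: +60 → 60 < 90
  Galeon: +55+70+80 → 205 ≥ 110
  Juno: +40 → 40 < 70
Round 2 — Galeon shuts down.
  Ember: +20 → 80 < 90
No further shutdowns.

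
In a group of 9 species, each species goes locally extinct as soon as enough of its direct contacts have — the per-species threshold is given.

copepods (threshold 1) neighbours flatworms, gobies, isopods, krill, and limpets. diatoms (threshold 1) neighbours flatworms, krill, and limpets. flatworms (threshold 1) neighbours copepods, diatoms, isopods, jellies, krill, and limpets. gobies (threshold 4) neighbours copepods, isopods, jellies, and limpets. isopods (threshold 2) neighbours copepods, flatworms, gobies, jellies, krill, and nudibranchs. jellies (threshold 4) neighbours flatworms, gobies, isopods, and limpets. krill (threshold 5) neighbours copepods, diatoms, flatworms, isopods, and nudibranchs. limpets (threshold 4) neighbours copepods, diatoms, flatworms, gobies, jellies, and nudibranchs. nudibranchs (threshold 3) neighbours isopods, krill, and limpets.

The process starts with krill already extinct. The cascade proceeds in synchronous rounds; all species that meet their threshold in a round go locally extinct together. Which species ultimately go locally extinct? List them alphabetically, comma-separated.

Round 1 — krill goes locally extinct (initial).
Round 2 — checking thresholds:
  copepods: 1 of 5 neighbours ≥ 1, goes locally extinct.
  diatoms: 1 of 3 neighbours ≥ 1, goes locally extinct.
  flatworms: 1 of 6 neighbours ≥ 1, goes locally extinct.
  isopods: 1 of 6 neighbours < 2, below threshold.
  nudibranchs: 1 of 3 neighbours < 3, below threshold.
Round 3 — checking thresholds:
  gobies: 1 of 4 neighbours < 4, below threshold.
  isopods: 3 of 6 neighbours ≥ 2, goes locally extinct.
  jellies: 1 of 4 neighbours < 4, below threshold.
  limpets: 3 of 6 neighbours < 4, below threshold.
  nudibranchs: 1 of 3 neighbours < 3, below threshold.
Round 4 — no new extinctions; cascade stops.

copepods, diatoms, flatworms, isopods, krill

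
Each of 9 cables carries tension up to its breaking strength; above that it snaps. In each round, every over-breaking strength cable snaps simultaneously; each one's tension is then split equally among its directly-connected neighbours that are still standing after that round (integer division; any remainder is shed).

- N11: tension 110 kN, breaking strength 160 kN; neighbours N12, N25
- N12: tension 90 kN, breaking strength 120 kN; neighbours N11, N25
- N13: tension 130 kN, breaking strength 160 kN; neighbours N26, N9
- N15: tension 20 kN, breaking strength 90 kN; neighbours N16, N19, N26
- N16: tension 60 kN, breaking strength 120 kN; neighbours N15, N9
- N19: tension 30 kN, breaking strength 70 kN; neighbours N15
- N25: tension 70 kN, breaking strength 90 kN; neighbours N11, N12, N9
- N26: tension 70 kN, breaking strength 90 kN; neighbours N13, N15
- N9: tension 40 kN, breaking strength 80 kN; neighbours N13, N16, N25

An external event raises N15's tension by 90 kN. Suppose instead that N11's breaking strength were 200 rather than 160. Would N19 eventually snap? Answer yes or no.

no

With N11's breaking strength at 200:
Round 1 — N15 at 110 > 90. N15 snaps.
  N15 sheds 110 kN to N16, N19, N26: 36 each (2 lost).
    N16: 60+36 = 96 ≤ 120
    N19: 30+36 = 66 ≤ 70
    N26: 70+36 = 106 > 90
Round 2 — N26 snaps.
  N26 sheds 106 kN to N13: 106 each.
    N13: 130+106 = 236 > 160
Round 3 — N13 snaps.
  N13 sheds 236 kN to N9: 236 each.
    N9: 40+236 = 276 > 80
Round 4 — N9 snaps.
  N9 sheds 276 kN to N16, N25: 138 each.
    N16: 96+138 = 234 > 120
    N25: 70+138 = 208 > 90
Round 5 — N16, N25 snap.
  N16 sheds 234 kN: no online neighbours, lost.
  N25 sheds 208 kN to N11, N12: 104 each.
    N11: 110+104 = 214 > 200
    N12: 90+104 = 194 > 120
Round 6 — N11, N12 snap.
  N11 sheds 214 kN: no online neighbours, lost.
  N12 sheds 194 kN: no online neighbours, lost.
No further breaks.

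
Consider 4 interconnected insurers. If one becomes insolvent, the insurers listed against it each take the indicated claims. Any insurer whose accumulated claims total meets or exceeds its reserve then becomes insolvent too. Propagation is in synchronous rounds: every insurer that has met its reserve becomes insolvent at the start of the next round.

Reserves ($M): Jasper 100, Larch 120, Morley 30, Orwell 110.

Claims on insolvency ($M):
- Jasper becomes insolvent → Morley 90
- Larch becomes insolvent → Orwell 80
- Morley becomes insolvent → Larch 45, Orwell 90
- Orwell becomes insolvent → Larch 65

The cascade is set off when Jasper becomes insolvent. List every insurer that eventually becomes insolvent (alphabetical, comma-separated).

Round 1 — Jasper becomes insolvent (initial).
  Morley: +90 → 90 ≥ 30
Round 2 — Morley becomes insolvent.
  Larch: +45 → 45 < 120
  Orwell: +90 → 90 < 110
No further insolvencies.

Jasper, Morley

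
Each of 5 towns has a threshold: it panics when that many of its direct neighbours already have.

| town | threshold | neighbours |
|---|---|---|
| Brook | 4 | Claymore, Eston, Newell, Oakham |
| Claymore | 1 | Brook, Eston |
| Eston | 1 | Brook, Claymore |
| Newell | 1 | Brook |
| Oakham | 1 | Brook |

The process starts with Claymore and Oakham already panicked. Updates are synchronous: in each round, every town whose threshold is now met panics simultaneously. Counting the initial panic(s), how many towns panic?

Round 1 — Claymore, Oakham panic (initial).
Round 2 — checking thresholds:
  Brook: 2 of 4 neighbours < 4, holds.
  Eston: 1 of 2 neighbours ≥ 1, panics.
Round 3 — no new panics; cascade stops.

3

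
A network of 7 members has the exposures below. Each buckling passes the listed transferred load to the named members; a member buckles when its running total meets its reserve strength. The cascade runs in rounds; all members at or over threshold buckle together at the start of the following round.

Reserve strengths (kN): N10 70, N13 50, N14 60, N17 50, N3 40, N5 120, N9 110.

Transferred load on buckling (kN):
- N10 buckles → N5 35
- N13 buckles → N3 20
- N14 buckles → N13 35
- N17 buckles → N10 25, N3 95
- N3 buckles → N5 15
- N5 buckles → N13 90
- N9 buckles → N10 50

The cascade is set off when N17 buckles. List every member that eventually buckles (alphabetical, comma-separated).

Round 1 — N17 buckles (initial).
  N10: +25 → 25 < 70
  N3: +95 → 95 ≥ 40
Round 2 — N3 buckles.
  N5: +15 → 15 < 120
No further bucklings.

N17, N3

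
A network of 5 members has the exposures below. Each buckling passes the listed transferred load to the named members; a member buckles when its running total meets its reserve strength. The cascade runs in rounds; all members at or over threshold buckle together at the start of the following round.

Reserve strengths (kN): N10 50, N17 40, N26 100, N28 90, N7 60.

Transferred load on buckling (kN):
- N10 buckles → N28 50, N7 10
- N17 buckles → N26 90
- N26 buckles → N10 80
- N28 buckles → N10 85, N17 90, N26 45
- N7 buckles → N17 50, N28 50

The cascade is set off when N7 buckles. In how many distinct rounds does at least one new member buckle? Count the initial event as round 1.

Round 1 — N7 buckles (initial).
  N17: +50 → 50 ≥ 40
  N28: +50 → 50 < 90
Round 2 — N17 buckles.
  N26: +90 → 90 < 100
No further bucklings.

2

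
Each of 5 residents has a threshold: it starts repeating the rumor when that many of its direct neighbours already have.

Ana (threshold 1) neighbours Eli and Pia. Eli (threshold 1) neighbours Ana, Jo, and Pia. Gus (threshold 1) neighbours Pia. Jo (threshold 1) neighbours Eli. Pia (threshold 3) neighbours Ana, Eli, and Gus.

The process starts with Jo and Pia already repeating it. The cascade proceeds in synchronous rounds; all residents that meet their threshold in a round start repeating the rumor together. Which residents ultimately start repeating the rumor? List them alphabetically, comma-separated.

Round 1 — Jo, Pia start repeating the rumor (initial).
Round 2 — checking thresholds:
  Ana: 1 of 2 neighbours ≥ 1, starts repeating the rumor.
  Eli: 2 of 3 neighbours ≥ 1, starts repeating the rumor.
  Gus: 1 of 1 neighbours ≥ 1, starts repeating the rumor.
Round 3 — no new spreads; cascade stops.

Ana, Eli, Gus, Jo, Pia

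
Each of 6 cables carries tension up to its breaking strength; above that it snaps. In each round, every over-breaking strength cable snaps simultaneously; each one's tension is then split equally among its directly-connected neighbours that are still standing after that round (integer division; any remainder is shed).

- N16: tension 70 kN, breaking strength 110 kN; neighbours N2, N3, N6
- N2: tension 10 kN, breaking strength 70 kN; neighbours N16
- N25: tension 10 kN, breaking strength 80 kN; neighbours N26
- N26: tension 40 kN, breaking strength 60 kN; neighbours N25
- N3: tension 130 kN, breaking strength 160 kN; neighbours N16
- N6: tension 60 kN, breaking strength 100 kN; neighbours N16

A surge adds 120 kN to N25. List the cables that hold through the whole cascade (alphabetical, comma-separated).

N16, N2, N3, N6

Round 1 — N25 at 130 > 80. N25 snaps.
  N25 sheds 130 kN to N26: 130 each.
    N26: 40+130 = 170 > 60
Round 2 — N26 snaps.
  N26 sheds 170 kN: no online neighbours, lost.
No further breaks.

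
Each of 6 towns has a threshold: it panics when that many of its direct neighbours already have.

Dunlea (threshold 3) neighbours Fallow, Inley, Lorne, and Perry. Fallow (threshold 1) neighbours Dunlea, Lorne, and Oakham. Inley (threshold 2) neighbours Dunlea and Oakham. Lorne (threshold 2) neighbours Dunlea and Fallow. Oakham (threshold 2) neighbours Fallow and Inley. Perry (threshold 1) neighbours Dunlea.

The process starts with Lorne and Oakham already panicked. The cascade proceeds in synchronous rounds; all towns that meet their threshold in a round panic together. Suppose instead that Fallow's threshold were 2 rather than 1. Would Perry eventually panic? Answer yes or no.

With Fallow's threshold at 2:
Round 1 — Lorne, Oakham panic (initial).
Round 2 — checking thresholds:
  Dunlea: 1 of 4 neighbours < 3, holds.
  Fallow: 2 of 3 neighbours ≥ 2, panics.
  Inley: 1 of 2 neighbours < 2, holds.
Round 3 — no new panics; cascade stops.

no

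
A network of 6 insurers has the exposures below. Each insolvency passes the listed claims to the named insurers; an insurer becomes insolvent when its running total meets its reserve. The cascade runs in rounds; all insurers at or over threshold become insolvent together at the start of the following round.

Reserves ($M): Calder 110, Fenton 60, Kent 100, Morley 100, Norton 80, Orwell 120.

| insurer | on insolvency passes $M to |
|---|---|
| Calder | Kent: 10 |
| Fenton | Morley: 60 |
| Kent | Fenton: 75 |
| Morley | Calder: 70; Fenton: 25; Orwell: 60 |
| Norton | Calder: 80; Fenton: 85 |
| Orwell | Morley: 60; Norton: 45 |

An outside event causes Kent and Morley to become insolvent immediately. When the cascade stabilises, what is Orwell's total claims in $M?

Round 1 — Kent, Morley become insolvent (initial).
  Calder: +70 → 70 < 110
  Fenton: +75+25 → 100 ≥ 60
  Orwell: +60 → 60 < 120
Round 2 — Fenton becomes insolvent.
No further insolvencies.

60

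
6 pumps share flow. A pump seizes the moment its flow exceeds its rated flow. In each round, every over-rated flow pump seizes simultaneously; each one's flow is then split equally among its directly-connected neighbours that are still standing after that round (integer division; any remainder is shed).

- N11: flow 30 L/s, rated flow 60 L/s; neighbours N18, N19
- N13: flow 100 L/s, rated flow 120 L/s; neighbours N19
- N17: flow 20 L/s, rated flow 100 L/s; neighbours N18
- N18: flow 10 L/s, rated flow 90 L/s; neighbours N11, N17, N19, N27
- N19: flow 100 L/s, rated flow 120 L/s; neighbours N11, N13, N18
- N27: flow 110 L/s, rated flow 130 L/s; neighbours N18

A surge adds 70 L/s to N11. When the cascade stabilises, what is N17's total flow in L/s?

87

Round 1 — N11 at 100 > 60. N11 seizes.
  N11 sheds 100 L/s to N18, N19: 50 each.
    N18: 10+50 = 60 ≤ 90
    N19: 100+50 = 150 > 120
Round 2 — N19 seizes.
  N19 sheds 150 L/s to N13, N18: 75 each.
    N13: 100+75 = 175 > 120
    N18: 60+75 = 135 > 90
Round 3 — N13, N18 seize.
  N13 sheds 175 L/s: no online neighbours, lost.
  N18 sheds 135 L/s to N17, N27: 67 each (1 lost).
    N17: 20+67 = 87 ≤ 100
    N27: 110+67 = 177 > 130
Round 4 — N27 seizes.
  N27 sheds 177 L/s: no online neighbours, lost.
No further seizures.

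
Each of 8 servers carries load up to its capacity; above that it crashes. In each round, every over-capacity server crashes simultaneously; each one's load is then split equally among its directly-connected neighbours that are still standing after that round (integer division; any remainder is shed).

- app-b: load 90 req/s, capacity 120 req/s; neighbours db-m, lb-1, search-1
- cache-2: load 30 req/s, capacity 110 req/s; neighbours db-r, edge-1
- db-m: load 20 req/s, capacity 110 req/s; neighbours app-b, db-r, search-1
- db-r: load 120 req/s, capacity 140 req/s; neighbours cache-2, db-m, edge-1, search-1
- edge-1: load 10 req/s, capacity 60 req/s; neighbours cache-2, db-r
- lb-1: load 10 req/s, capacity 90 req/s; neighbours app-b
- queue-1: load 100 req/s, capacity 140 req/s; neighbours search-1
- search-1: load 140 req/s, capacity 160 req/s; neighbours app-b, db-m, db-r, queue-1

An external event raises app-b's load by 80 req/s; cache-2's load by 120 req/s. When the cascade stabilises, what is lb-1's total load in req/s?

66

Round 1 — app-b at 170 > 120; cache-2 at 150 > 110. app-b, cache-2 crash.
  app-b sheds 170 req/s to db-m, lb-1, search-1: 56 each (2 lost).
    db-m: 20+56 = 76 ≤ 110
    lb-1: 10+56 = 66 ≤ 90
    search-1: 140+56 = 196 > 160
  cache-2 sheds 150 req/s to db-r, edge-1: 75 each.
    db-r: 120+75 = 195 > 140
    edge-1: 10+75 = 85 > 60
Round 2 — db-r, edge-1, search-1 crash.
  db-r sheds 195 req/s to db-m: 195 each.
    db-m: 76+195 = 271 > 110
  edge-1 sheds 85 req/s: no online neighbours, lost.
  search-1 sheds 196 req/s to db-m, queue-1: 98 each.
    db-m: 271+98 = 369 > 110
    queue-1: 100+98 = 198 > 140
Round 3 — db-m, queue-1 crash.
  db-m sheds 369 req/s: no online neighbours, lost.
  queue-1 sheds 198 req/s: no online neighbours, lost.
No further crashes.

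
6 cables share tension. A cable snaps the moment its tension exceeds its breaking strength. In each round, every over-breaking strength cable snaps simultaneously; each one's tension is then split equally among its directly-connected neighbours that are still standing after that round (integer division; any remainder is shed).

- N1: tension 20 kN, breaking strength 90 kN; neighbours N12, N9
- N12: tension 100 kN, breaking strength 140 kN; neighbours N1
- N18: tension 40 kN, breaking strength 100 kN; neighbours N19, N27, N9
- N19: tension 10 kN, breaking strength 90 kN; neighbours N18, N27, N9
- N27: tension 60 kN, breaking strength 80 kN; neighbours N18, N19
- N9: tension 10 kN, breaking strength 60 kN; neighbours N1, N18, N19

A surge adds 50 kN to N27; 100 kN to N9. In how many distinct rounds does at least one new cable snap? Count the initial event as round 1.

2

Round 1 — N27 at 110 > 80; N9 at 110 > 60. N27, N9 snap.
  N27 sheds 110 kN to N18, N19: 55 each.
    N18: 40+55 = 95 ≤ 100
    N19: 10+55 = 65 ≤ 90
  N9 sheds 110 kN to N1, N18, N19: 36 each (2 lost).
    N1: 20+36 = 56 ≤ 90
    N18: 95+36 = 131 > 100
    N19: 65+36 = 101 > 90
Round 2 — N18, N19 snap.
  N18 sheds 131 kN: no online neighbours, lost.
  N19 sheds 101 kN: no online neighbours, lost.
No further breaks.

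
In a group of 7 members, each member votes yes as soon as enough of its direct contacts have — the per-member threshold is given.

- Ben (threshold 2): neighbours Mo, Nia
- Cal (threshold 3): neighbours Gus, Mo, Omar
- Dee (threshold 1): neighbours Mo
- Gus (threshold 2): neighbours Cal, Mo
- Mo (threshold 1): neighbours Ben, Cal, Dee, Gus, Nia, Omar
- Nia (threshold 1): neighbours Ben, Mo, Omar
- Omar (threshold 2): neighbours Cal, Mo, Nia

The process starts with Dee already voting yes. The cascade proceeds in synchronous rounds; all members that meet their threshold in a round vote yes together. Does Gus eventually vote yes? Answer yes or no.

no

Round 1 — Dee votes yes (initial).
Round 2 — checking thresholds:
  Mo: 1 of 6 neighbours ≥ 1, votes yes.
Round 3 — checking thresholds:
  Ben: 1 of 2 neighbours < 2, below threshold.
  Cal: 1 of 3 neighbours < 3, below threshold.
  Gus: 1 of 2 neighbours < 2, below threshold.
  Nia: 1 of 3 neighbours ≥ 1, votes yes.
  Omar: 1 of 3 neighbours < 2, below threshold.
Round 4 — checking thresholds:
  Ben: 2 of 2 neighbours ≥ 2, votes yes.
  Cal: 1 of 3 neighbours < 3, below threshold.
  Gus: 1 of 2 neighbours < 2, below threshold.
  Omar: 2 of 3 neighbours ≥ 2, votes yes.
Round 5 — no new yes votes; cascade stops.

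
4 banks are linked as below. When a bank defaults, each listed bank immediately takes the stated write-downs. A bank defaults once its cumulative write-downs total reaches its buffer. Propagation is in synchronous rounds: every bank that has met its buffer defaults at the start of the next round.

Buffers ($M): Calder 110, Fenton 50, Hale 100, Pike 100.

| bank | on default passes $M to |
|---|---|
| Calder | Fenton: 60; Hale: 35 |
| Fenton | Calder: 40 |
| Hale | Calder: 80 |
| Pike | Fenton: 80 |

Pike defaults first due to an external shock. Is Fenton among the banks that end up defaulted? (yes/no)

Round 1 — Pike defaults (initial).
  Fenton: +80 → 80 ≥ 50
Round 2 — Fenton defaults.
  Calder: +40 → 40 < 110
No further defaults.

yes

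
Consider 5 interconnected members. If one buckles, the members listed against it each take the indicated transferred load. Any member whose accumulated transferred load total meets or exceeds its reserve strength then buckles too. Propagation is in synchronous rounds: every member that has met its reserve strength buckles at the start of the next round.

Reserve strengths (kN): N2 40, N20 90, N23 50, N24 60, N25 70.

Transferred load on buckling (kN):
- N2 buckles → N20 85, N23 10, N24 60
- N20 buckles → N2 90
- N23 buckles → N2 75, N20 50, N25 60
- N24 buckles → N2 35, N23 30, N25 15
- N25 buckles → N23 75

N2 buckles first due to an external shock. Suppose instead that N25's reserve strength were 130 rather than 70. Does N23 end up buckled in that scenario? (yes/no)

With N25's reserve strength at 130:
Round 1 — N2 buckles (initial).
  N20: +85 → 85 < 90
  N23: +10 → 10 < 50
  N24: +60 → 60 ≥ 60
Round 2 — N24 buckles.
  N23: +30 → 40 < 50
  N25: +15 → 15 < 130
No further bucklings.

no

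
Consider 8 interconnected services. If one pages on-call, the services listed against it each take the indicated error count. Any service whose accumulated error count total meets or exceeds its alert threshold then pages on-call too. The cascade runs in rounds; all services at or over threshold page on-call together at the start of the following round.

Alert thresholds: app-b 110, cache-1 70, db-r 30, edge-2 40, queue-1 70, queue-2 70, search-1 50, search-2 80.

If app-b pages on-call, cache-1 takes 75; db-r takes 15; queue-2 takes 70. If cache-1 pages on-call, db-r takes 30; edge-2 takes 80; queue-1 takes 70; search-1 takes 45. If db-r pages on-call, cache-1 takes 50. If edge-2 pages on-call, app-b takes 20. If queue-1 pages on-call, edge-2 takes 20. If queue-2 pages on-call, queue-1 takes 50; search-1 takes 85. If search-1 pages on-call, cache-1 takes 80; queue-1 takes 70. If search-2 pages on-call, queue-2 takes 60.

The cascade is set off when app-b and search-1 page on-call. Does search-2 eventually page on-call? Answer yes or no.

Round 1 — app-b, search-1 page on-call (initial).
  cache-1: +75+80 → 155 ≥ 70
  db-r: +15 → 15 < 30
  queue-1: +70 → 70 ≥ 70
  queue-2: +70 → 70 ≥ 70
Round 2 — cache-1, queue-1, queue-2 page on-call.
  db-r: +30 → 45 ≥ 30
  edge-2: +80+20 → 100 ≥ 40
Round 3 — db-r, edge-2 page on-call.
No further pages.

no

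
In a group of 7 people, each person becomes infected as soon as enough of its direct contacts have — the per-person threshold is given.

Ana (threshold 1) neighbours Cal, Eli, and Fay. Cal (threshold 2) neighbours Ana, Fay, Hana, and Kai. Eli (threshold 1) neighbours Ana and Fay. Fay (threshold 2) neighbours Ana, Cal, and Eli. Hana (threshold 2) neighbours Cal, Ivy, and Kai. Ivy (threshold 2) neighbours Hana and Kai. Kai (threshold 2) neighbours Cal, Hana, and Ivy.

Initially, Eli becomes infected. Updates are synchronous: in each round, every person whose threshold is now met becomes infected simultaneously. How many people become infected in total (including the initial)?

Round 1 — Eli becomes infected (initial).
Round 2 — checking thresholds:
  Ana: 1 of 3 neighbours ≥ 1, becomes infected.
  Fay: 1 of 3 neighbours < 2, below threshold.
Round 3 — checking thresholds:
  Cal: 1 of 4 neighbours < 2, below threshold.
  Fay: 2 of 3 neighbours ≥ 2, becomes infected.
Round 4 — checking thresholds:
  Cal: 2 of 4 neighbours ≥ 2, becomes infected.
Round 5 — no new infections; cascade stops.

4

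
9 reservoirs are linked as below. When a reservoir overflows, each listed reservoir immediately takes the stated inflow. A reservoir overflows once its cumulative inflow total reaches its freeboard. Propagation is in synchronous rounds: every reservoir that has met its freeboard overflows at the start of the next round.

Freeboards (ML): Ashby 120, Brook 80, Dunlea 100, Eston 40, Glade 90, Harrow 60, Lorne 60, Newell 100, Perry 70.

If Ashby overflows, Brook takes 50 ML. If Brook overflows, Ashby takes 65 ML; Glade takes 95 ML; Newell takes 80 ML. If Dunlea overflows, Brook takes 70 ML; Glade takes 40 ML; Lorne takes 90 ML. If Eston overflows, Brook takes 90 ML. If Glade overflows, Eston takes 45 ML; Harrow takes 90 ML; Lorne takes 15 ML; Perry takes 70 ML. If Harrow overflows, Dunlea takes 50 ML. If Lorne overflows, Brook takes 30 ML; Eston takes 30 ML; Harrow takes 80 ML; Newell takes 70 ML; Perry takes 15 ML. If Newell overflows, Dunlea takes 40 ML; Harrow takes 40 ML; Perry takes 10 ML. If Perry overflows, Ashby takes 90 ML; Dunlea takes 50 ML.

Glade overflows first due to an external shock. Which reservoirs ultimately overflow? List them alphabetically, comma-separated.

Round 1 — Glade overflows (initial).
  Eston: +45 → 45 ≥ 40
  Harrow: +90 → 90 ≥ 60
  Lorne: +15 → 15 < 60
  Perry: +70 → 70 ≥ 70
Round 2 — Eston, Harrow, Perry overflow.
  Ashby: +90 → 90 < 120
  Brook: +90 → 90 ≥ 80
  Dunlea: +50+50 → 100 ≥ 100
Round 3 — Brook, Dunlea overflow.
  Ashby: +65 → 155 ≥ 120
  Lorne: +90 → 105 ≥ 60
  Newell: +80 → 80 < 100
Round 4 — Ashby, Lorne overflow.
  Newell: +70 → 150 ≥ 100
Round 5 — Newell overflows.
No further overflows.

Ashby, Brook, Dunlea, Eston, Glade, Harrow, Lorne, Newell, Perry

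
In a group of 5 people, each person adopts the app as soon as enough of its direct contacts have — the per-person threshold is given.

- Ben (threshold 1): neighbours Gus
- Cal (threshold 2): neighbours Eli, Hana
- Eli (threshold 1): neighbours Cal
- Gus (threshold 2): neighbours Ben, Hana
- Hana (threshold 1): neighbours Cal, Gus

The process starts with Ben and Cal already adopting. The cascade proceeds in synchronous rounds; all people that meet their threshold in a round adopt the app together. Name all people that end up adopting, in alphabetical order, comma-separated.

Round 1 — Ben, Cal adopt the app (initial).
Round 2 — checking thresholds:
  Eli: 1 of 1 neighbours ≥ 1, adopts the app.
  Gus: 1 of 2 neighbours < 2, holds.
  Hana: 1 of 2 neighbours ≥ 1, adopts the app.
Round 3 — checking thresholds:
  Gus: 2 of 2 neighbours ≥ 2, adopts the app.
Round 4 — no new adoptions; cascade stops.

Ben, Cal, Eli, Gus, Hana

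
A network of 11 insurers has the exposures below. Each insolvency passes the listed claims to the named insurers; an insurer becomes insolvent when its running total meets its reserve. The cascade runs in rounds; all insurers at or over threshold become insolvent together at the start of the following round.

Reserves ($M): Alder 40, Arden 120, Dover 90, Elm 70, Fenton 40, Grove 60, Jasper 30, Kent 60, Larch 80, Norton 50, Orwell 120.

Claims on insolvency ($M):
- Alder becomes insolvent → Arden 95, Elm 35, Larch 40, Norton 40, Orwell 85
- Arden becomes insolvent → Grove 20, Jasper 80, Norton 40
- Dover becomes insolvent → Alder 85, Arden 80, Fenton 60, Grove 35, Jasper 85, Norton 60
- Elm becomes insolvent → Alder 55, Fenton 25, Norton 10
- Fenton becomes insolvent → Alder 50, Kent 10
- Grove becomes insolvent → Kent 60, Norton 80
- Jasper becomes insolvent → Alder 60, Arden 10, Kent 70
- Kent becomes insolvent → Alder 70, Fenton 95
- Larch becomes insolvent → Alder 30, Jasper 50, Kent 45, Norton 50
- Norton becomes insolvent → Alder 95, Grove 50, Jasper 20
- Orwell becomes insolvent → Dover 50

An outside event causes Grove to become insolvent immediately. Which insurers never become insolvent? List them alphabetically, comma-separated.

Round 1 — Grove becomes insolvent (initial).
  Kent: +60 → 60 ≥ 60
  Norton: +80 → 80 ≥ 50
Round 2 — Kent, Norton become insolvent.
  Alder: +70+95 → 165 ≥ 40
  Fenton: +95 → 95 ≥ 40
  Jasper: +20 → 20 < 30
Round 3 — Alder, Fenton become insolvent.
  Arden: +95 → 95 < 120
  Elm: +35 → 35 < 70
  Larch: +40 → 40 < 80
  Orwell: +85 → 85 < 120
No further insolvencies.

Arden, Dover, Elm, Jasper, Larch, Orwell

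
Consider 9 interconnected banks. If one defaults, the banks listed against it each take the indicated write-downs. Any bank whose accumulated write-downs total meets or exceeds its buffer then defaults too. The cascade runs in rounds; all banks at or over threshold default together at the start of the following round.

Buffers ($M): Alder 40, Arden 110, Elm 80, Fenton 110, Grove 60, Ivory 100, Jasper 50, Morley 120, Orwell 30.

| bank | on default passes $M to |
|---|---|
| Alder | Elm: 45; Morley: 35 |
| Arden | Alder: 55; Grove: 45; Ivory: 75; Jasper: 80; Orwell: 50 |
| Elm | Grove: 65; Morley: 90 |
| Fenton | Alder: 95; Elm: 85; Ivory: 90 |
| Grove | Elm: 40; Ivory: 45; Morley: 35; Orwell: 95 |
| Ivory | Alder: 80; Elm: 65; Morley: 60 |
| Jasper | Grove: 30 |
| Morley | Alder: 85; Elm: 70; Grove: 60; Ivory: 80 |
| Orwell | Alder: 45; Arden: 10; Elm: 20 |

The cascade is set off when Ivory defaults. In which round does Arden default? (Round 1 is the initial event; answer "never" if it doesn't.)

Round 1 — Ivory defaults (initial).
  Alder: +80 → 80 ≥ 40
  Elm: +65 → 65 < 80
  Morley: +60 → 60 < 120
Round 2 — Alder defaults.
  Elm: +45 → 110 ≥ 80
  Morley: +35 → 95 < 120
Round 3 — Elm defaults.
  Grove: +65 → 65 ≥ 60
  Morley: +90 → 185 ≥ 120
Round 4 — Grove, Morley default.
  Orwell: +95 → 95 ≥ 30
Round 5 — Orwell defaults.
  Arden: +10 → 10 < 110
No further defaults.

never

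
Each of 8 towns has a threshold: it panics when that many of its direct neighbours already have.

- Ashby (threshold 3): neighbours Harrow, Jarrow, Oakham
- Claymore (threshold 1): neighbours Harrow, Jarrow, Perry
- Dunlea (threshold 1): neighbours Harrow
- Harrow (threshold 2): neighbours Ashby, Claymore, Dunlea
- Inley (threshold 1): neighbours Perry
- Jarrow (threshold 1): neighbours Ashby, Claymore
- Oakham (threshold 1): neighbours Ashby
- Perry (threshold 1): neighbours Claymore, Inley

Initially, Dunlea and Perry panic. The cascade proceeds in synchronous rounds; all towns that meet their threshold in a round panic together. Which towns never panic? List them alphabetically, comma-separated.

Round 1 — Dunlea, Perry panic (initial).
Round 2 — checking thresholds:
  Claymore: 1 of 3 neighbours ≥ 1, panics.
  Harrow: 1 of 3 neighbours < 2, not yet.
  Inley: 1 of 1 neighbours ≥ 1, panics.
Round 3 — checking thresholds:
  Harrow: 2 of 3 neighbours ≥ 2, panics.
  Jarrow: 1 of 2 neighbours ≥ 1, panics.
Round 4 — no new panics; cascade stops.

Ashby, Oakham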